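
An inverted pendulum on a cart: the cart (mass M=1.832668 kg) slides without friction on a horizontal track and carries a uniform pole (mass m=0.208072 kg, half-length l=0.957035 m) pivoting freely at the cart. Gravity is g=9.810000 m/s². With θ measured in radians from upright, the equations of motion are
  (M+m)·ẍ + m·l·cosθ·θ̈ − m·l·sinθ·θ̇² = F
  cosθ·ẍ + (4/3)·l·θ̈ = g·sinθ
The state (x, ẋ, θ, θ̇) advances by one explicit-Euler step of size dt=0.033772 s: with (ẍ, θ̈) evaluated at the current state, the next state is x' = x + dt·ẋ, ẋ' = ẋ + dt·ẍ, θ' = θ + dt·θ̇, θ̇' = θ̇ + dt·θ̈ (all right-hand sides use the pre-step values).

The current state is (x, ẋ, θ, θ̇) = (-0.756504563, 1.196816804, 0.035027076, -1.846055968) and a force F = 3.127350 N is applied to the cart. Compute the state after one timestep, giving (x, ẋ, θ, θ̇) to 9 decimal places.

sinθ=0.035019914, cosθ=0.999386615
temp = (F + m·l·θ̇²·sinθ)/(M+m) = (3.127350 + 0.023765462)/2.040740 = 1.544104326
θ̈ = (g·sinθ − cosθ·temp)/(l·(4/3 − m·cos²θ/(M+m))) = -1.017838231
ẍ = temp − m·l·θ̈·cosθ/(M+m) = 1.643362452
Euler: x'=-0.756504563+0.033772·1.196816804=-0.716085666, ẋ'=1.196816804+0.033772·1.643362452=1.252316441
       θ'=0.035027076+0.033772·-1.846055968=-0.027317926, θ̇'=-1.846055968+0.033772·-1.017838231=-1.880430401

(-0.716085666, 1.252316441, -0.027317926, -1.880430401)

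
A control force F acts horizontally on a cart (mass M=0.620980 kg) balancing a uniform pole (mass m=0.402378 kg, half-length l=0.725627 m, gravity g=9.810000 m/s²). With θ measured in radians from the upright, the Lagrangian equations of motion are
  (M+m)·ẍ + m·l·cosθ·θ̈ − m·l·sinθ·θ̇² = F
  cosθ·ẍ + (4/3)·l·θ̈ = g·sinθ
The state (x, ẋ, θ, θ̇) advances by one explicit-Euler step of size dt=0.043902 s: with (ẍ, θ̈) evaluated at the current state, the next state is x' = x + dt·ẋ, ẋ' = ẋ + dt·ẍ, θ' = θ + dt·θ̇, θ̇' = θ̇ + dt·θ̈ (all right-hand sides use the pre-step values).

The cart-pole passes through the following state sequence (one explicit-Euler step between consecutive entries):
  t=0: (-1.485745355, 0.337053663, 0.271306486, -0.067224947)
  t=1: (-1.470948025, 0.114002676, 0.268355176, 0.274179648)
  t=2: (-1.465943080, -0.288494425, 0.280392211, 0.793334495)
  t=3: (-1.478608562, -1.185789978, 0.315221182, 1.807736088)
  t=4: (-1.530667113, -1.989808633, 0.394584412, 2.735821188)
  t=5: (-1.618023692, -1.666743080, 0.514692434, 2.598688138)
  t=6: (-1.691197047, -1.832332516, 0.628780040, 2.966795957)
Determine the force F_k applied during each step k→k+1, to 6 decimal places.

step 0→1:
  ẍ = (ẋ'−ẋ)/dt = (0.114002676−0.337053663)/0.043902 = -5.080657
  θ̈ = (θ̇'−θ̇)/dt = (0.274179648−-0.067224947)/0.043902 = 7.776516
  sinθ=0.267990, cosθ=0.963422
  F = (M+m)·ẍ + m·l·cosθ·θ̈ − m·l·sinθ·θ̇² = -5.199331 + 2.187505 − 0.000354 = -3.012179
step 1→2:
  ẍ = (ẋ'−ẋ)/dt = (-0.288494425−0.114002676)/0.043902 = -9.168081
  θ̈ = (θ̇'−θ̇)/dt = (0.793334495−0.274179648)/0.043902 = 11.825312
  sinθ=0.265146, cosθ=0.964208
  F = (M+m)·ẍ + m·l·cosθ·θ̈ − m·l·sinθ·θ̇² = -9.382229 + 3.329133 − 0.005820 = -6.058916
step 2→3:
  ẍ = (ẋ'−ẋ)/dt = (-1.185789978−-0.288494425)/0.043902 = -20.438603
  θ̈ = (θ̇'−θ̇)/dt = (1.807736088−0.793334495)/0.043902 = 23.106045
  sinθ=0.276733, cosθ=0.960947
  F = (M+m)·ẍ + m·l·cosθ·θ̈ − m·l·sinθ·θ̇² = -20.916008 + 6.482950 − 0.050853 = -14.483911
step 3→4:
  ẍ = (ẋ'−ẋ)/dt = (-1.989808633−-1.185789978)/0.043902 = -18.313941
  θ̈ = (θ̇'−θ̇)/dt = (2.735821188−1.807736088)/0.043902 = 21.139928
  sinθ=0.310027, cosθ=0.950728
  F = (M+m)·ẍ + m·l·cosθ·θ̈ − m·l·sinθ·θ̇² = -18.741718 + 5.868233 − 0.295813 = -13.169298
step 4→5:
  ẍ = (ẋ'−ẋ)/dt = (-1.666743080−-1.989808633)/0.043902 = 7.358789
  θ̈ = (θ̇'−θ̇)/dt = (2.598688138−2.735821188)/0.043902 = -3.123617
  sinθ=0.384425, cosθ=0.923156
  F = (M+m)·ẍ + m·l·cosθ·θ̈ − m·l·sinθ·θ̇² = 7.530676 + -0.841939 − 0.840106 = 5.848630
step 5→6:
  ẍ = (ẋ'−ẋ)/dt = (-1.832332516−-1.666743080)/0.043902 = -3.771797
  θ̈ = (θ̇'−θ̇)/dt = (2.966795957−2.598688138)/0.043902 = 8.384762
  sinθ=0.492267, cosθ=0.870444
  F = (M+m)·ẍ + m·l·cosθ·θ̈ − m·l·sinθ·θ̇² = -3.859899 + 2.130980 − 0.970637 = -2.699556

F_0 = -3.012179 N
F_1 = -6.058916 N
F_2 = -14.483911 N
F_3 = -13.169298 N
F_4 = 5.848630 N
F_5 = -2.699556 N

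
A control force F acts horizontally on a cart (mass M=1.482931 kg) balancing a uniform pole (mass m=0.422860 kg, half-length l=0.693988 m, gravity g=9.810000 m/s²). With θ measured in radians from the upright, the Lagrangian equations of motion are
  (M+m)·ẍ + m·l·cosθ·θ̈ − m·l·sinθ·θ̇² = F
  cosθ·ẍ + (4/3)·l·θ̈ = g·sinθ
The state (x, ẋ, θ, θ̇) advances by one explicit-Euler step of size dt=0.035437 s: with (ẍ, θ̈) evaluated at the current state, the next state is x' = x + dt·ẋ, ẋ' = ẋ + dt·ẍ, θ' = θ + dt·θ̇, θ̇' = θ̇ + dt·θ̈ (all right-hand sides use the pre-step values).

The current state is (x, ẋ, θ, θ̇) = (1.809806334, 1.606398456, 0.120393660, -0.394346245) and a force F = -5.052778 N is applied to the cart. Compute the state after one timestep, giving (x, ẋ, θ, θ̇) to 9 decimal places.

(1.866732276, 1.485883621, 0.106419212, -0.219925291)

sinθ=0.120103027, cosθ=0.992761433
temp = (F + m·l·θ̇²·sinθ)/(M+m) = (-5.052778 + 0.005480976)/1.905791 = -2.648400073
θ̈ = (g·sinθ − cosθ·temp)/(l·(4/3 − m·cos²θ/(M+m))) = 4.922001136
ẍ = temp − m·l·θ̈·cosθ/(M+m) = -3.400819329
Euler: x'=1.809806334+0.035437·1.606398456=1.866732276, ẋ'=1.606398456+0.035437·-3.400819329=1.485883621
       θ'=0.120393660+0.035437·-0.394346245=0.106419212, θ̇'=-0.394346245+0.035437·4.922001136=-0.219925291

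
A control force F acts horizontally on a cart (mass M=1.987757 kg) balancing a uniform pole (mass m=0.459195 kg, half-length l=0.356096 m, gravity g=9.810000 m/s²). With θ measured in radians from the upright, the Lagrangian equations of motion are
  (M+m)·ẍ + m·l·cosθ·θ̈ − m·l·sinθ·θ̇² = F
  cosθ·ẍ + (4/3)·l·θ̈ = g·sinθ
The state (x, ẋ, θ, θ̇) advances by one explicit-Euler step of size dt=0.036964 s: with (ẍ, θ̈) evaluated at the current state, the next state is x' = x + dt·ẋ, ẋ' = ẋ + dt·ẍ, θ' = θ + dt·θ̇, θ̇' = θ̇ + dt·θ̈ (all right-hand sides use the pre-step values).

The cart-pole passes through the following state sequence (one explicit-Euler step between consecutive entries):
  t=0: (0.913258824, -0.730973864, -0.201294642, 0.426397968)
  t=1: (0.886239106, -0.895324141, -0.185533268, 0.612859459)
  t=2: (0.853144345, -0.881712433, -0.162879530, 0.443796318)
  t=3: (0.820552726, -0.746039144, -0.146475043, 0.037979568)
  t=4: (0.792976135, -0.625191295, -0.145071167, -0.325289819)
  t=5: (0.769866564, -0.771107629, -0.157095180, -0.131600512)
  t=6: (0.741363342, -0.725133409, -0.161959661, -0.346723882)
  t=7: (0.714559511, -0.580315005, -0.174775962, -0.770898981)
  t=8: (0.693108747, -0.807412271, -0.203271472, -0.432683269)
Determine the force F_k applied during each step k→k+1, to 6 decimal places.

step 0→1:
  ẍ = (ẋ'−ẋ)/dt = (-0.895324141−-0.730973864)/0.036964 = -4.446225
  θ̈ = (θ̇'−θ̇)/dt = (0.612859459−0.426397968)/0.036964 = 5.044408
  sinθ=-0.199938, cosθ=0.979809
  F = (M+m)·ẍ + m·l·cosθ·θ̈ − m·l·sinθ·θ̇² = -10.879700 + 0.808194 − -0.005944 = -10.065562
step 1→2:
  ẍ = (ẋ'−ẋ)/dt = (-0.881712433−-0.895324141)/0.036964 = 0.368242
  θ̈ = (θ̇'−θ̇)/dt = (0.443796318−0.612859459)/0.036964 = -4.573724
  sinθ=-0.184471, cosθ=0.982838
  F = (M+m)·ẍ + m·l·cosθ·θ̈ − m·l·sinθ·θ̇² = 0.901071 + -0.735049 − -0.011330 = 0.177352
step 2→3:
  ẍ = (ẋ'−ẋ)/dt = (-0.746039144−-0.881712433)/0.036964 = 3.670417
  θ̈ = (θ̇'−θ̇)/dt = (0.037979568−0.443796318)/0.036964 = -10.978702
  sinθ=-0.162160, cosθ=0.986764
  F = (M+m)·ẍ + m·l·cosθ·θ̈ − m·l·sinθ·θ̇² = 8.981334 + -1.771449 − -0.005222 = 7.215107
step 3→4:
  ẍ = (ẋ'−ẋ)/dt = (-0.625191295−-0.746039144)/0.036964 = 3.269339
  θ̈ = (θ̇'−θ̇)/dt = (-0.325289819−0.037979568)/0.036964 = -9.827654
  sinθ=-0.145952, cosθ=0.989292
  F = (M+m)·ẍ + m·l·cosθ·θ̈ − m·l·sinθ·θ̇² = 7.999916 + -1.589785 − -0.000034 = 6.410165
step 4→5:
  ẍ = (ẋ'−ẋ)/dt = (-0.771107629−-0.625191295)/0.036964 = -3.947526
  θ̈ = (θ̇'−θ̇)/dt = (-0.131600512−-0.325289819)/0.036964 = 5.239944
  sinθ=-0.144563, cosθ=0.989496
  F = (M+m)·ẍ + m·l·cosθ·θ̈ − m·l·sinθ·θ̇² = -9.659406 + 0.847822 − -0.002501 = -8.809082
step 5→6:
  ẍ = (ẋ'−ẋ)/dt = (-0.725133409−-0.771107629)/0.036964 = 1.243757
  θ̈ = (θ̇'−θ̇)/dt = (-0.346723882−-0.131600512)/0.036964 = -5.819808
  sinθ=-0.156450, cosθ=0.987686
  F = (M+m)·ẍ + m·l·cosθ·θ̈ − m·l·sinθ·θ̇² = 3.043413 + -0.939922 − -0.000443 = 2.103934
step 6→7:
  ẍ = (ẋ'−ẋ)/dt = (-0.580315005−-0.725133409)/0.036964 = 3.917823
  θ̈ = (θ̇'−θ̇)/dt = (-0.770898981−-0.346723882)/0.036964 = -11.475357
  sinθ=-0.161253, cosθ=0.986913
  F = (M+m)·ẍ + m·l·cosθ·θ̈ − m·l·sinθ·θ̇² = 9.586724 + -1.851865 − -0.003170 = 7.738029
step 7→8:
  ẍ = (ẋ'−ẋ)/dt = (-0.807412271−-0.580315005)/0.036964 = -6.143742
  θ̈ = (θ̇'−θ̇)/dt = (-0.432683269−-0.770898981)/0.036964 = 9.149868
  sinθ=-0.173888, cosθ=0.984766
  F = (M+m)·ẍ + m·l·cosθ·θ̈ − m·l·sinθ·θ̇² = -15.033441 + 1.473370 − -0.016898 = -13.543173

F_0 = -10.065562 N
F_1 = 0.177352 N
F_2 = 7.215107 N
F_3 = 6.410165 N
F_4 = -8.809082 N
F_5 = 2.103934 N
F_6 = 7.738029 N
F_7 = -13.543173 N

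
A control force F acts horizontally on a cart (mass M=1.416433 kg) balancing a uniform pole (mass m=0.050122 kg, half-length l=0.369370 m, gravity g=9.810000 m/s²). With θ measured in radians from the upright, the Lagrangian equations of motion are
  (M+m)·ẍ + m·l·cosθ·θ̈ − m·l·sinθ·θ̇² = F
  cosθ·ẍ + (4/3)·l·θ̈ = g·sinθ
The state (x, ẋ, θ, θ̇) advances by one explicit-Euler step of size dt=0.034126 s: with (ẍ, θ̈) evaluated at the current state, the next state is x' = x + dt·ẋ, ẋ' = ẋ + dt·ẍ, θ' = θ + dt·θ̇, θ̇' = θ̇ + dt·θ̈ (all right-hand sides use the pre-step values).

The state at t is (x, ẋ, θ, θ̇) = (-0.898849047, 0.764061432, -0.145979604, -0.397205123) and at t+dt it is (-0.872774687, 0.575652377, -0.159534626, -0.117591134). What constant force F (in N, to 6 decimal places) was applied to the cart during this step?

ẍ = (ẋ'−ẋ)/dt = (0.575652377−0.764061432)/0.034126 = -5.520983
θ̈ = (θ̇'−θ̇)/dt = (-0.117591134−-0.397205123)/0.034126 = 8.193576
sinθ=-0.145462, cosθ=0.989364
F = (M+m)·ẍ + m·l·cosθ·θ̈ − m·l·sinθ·θ̇² = -8.096825 + 0.150079 − -0.000425 = -7.946321

F = -7.946321 N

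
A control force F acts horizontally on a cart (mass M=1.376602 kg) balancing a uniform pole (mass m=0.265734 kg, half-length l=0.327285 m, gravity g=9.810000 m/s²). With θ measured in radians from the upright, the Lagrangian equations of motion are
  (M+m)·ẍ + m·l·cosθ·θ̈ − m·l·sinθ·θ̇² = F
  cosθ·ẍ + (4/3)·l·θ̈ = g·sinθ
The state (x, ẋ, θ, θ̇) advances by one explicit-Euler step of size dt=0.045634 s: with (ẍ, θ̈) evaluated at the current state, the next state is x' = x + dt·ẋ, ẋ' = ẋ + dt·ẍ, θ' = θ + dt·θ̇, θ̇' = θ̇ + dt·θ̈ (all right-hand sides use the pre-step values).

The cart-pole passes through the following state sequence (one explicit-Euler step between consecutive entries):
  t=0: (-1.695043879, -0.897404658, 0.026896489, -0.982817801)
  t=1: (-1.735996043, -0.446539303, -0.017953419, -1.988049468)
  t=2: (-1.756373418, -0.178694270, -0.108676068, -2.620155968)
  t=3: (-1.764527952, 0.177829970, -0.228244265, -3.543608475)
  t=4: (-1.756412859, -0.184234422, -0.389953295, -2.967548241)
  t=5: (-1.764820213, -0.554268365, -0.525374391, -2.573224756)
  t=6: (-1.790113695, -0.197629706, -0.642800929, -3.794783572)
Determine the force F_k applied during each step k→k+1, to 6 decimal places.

F_0 = 14.308962 N
F_1 = 8.441233 N
F_2 = 11.146257 N
F_3 = -11.713937 N
F_4 = -12.331018 N
F_5 = 11.109889 N

step 0→1:
  ẍ = (ẋ'−ẋ)/dt = (-0.446539303−-0.897404658)/0.045634 = 9.880031
  θ̈ = (θ̇'−θ̇)/dt = (-1.988049468−-0.982817801)/0.045634 = -22.028130
  sinθ=0.026893, cosθ=0.999638
  F = (M+m)·ẍ + m·l·cosθ·θ̈ − m·l·sinθ·θ̇² = 16.226331 + -1.915110 − 0.002259 = 14.308962
step 1→2:
  ẍ = (ẋ'−ẋ)/dt = (-0.178694270−-0.446539303)/0.045634 = 5.869418
  θ̈ = (θ̇'−θ̇)/dt = (-2.620155968−-1.988049468)/0.045634 = -13.851657
  sinθ=-0.017952, cosθ=0.999839
  F = (M+m)·ẍ + m·l·cosθ·θ̈ − m·l·sinθ·θ̇² = 9.639557 + -1.204495 − -0.006171 = 8.441233
step 2→3:
  ẍ = (ẋ'−ẋ)/dt = (0.177829970−-0.178694270)/0.045634 = 7.812689
  θ̈ = (θ̇'−θ̇)/dt = (-3.543608475−-2.620155968)/0.045634 = -20.236063
  sinθ=-0.108462, cosθ=0.994101
  F = (M+m)·ẍ + m·l·cosθ·θ̈ − m·l·sinθ·θ̇² = 12.831060 + -1.749563 − -0.064760 = 11.146257
step 3→4:
  ẍ = (ẋ'−ẋ)/dt = (-0.184234422−0.177829970)/0.045634 = -7.934093
  θ̈ = (θ̇'−θ̇)/dt = (-2.967548241−-3.543608475)/0.045634 = 12.623488
  sinθ=-0.226268, cosθ=0.974065
  F = (M+m)·ẍ + m·l·cosθ·θ̈ − m·l·sinθ·θ̇² = -13.030446 + 1.069401 − -0.247108 = -11.713937
step 4→5:
  ẍ = (ẋ'−ẋ)/dt = (-0.554268365−-0.184234422)/0.045634 = -8.108733
  θ̈ = (θ̇'−θ̇)/dt = (-2.573224756−-2.967548241)/0.045634 = 8.641002
  sinθ=-0.380145, cosθ=0.924927
  F = (M+m)·ẍ + m·l·cosθ·θ̈ − m·l·sinθ·θ̇² = -13.317265 + 0.695096 − -0.291151 = -12.331018
step 5→6:
  ẍ = (ẋ'−ẋ)/dt = (-0.197629706−-0.554268365)/0.045634 = 7.815196
  θ̈ = (θ̇'−θ̇)/dt = (-3.794783572−-2.573224756)/0.045634 = -26.768611
  sinθ=-0.501537, cosθ=0.865136
  F = (M+m)·ẍ + m·l·cosθ·θ̈ − m·l·sinθ·θ̇² = 12.835178 + -2.014112 − -0.288823 = 11.109889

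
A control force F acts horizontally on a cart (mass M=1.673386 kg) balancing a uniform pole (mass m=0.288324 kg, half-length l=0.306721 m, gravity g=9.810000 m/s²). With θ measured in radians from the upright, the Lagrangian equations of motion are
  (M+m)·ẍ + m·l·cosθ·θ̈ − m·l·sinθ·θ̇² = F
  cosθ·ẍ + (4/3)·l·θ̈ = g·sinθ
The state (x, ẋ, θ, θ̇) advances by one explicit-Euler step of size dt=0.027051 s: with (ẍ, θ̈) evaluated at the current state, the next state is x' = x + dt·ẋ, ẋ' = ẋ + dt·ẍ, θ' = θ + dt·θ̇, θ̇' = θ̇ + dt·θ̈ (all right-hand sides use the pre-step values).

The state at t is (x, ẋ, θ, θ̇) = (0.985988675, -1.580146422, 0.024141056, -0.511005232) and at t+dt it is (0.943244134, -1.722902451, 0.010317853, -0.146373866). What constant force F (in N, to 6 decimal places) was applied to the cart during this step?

ẍ = (ẋ'−ẋ)/dt = (-1.722902451−-1.580146422)/0.027051 = -5.277292
θ̈ = (θ̇'−θ̇)/dt = (-0.146373866−-0.511005232)/0.027051 = 13.479404
sinθ=0.024139, cosθ=0.999709
F = (M+m)·ẍ + m·l·cosθ·θ̈ − m·l·sinθ·θ̇² = -10.352517 + 1.191704 − 0.000557 = -9.161370

F = -9.161370 N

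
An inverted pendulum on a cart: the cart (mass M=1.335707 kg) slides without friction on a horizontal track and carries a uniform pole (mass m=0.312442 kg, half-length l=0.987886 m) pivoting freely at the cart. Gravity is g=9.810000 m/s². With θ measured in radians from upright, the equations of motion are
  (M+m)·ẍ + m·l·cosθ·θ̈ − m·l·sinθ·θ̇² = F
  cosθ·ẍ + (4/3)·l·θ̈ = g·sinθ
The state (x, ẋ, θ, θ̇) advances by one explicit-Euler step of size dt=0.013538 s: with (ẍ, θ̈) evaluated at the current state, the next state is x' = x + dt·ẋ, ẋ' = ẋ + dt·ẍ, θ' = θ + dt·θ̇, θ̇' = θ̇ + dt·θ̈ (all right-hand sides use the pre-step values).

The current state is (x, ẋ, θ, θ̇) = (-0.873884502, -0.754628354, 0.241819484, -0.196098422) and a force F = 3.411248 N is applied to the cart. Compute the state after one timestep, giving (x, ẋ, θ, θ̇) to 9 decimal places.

sinθ=0.239469566, cosθ=0.970903871
temp = (F + m·l·θ̇²·sinθ)/(M+m) = (3.411248 + 0.002842332)/1.648149 = 2.071469468
θ̈ = (g·sinθ − cosθ·temp)/(l·(4/3 − m·cos²θ/(M+m))) = 0.296322249
ẍ = temp − m·l·θ̈·cosθ/(M+m) = 2.017590376
Euler: x'=-0.873884502+0.013538·-0.754628354=-0.884100661, ẋ'=-0.754628354+0.013538·2.017590376=-0.727314215
       θ'=0.241819484+0.013538·-0.196098422=0.239164704, θ̇'=-0.196098422+0.013538·0.296322249=-0.192086811

(-0.884100661, -0.727314215, 0.239164704, -0.192086811)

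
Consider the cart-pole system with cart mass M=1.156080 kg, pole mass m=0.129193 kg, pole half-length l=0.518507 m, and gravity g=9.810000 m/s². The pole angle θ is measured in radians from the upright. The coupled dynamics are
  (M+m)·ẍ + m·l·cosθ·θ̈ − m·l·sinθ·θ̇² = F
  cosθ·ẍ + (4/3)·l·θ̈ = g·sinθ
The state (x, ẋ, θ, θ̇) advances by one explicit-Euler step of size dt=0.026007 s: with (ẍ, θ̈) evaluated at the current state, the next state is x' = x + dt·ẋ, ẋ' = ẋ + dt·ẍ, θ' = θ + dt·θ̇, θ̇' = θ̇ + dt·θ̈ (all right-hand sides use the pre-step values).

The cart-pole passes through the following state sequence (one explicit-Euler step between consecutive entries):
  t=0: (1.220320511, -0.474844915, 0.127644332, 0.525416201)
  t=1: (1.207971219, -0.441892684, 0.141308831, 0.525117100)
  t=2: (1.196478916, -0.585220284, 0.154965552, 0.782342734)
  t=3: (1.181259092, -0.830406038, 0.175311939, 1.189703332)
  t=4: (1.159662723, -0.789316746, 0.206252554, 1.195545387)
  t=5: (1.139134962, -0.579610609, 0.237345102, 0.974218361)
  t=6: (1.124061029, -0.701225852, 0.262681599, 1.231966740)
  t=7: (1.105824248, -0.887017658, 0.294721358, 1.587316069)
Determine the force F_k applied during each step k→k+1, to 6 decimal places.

F_0 = 1.625390 N
F_1 = -6.429946 N
F_2 = -11.086790 N
F_3 = 2.028924 N
F_4 = 9.786126 N
F_5 = -5.379924 N
F_6 = -8.324389 N

step 0→1:
  ẍ = (ẋ'−ẋ)/dt = (-0.441892684−-0.474844915)/0.026007 = 1.267052
  θ̈ = (θ̇'−θ̇)/dt = (0.525117100−0.525416201)/0.026007 = -0.011501
  sinθ=0.127298, cosθ=0.991865
  F = (M+m)·ẍ + m·l·cosθ·θ̈ − m·l·sinθ·θ̇² = 1.628508 + -0.000764 − 0.002354 = 1.625390
step 1→2:
  ẍ = (ẋ'−ẋ)/dt = (-0.585220284−-0.441892684)/0.026007 = -5.511116
  θ̈ = (θ̇'−θ̇)/dt = (0.782342734−0.525117100)/0.026007 = 9.890631
  sinθ=0.140839, cosθ=0.990033
  F = (M+m)·ẍ + m·l·cosθ·θ̈ − m·l·sinθ·θ̇² = -7.083289 + 0.655944 − 0.002602 = -6.429946
step 2→3:
  ẍ = (ẋ'−ẋ)/dt = (-0.830406038−-0.585220284)/0.026007 = -9.427683
  θ̈ = (θ̇'−θ̇)/dt = (1.189703332−0.782342734)/0.026007 = 15.663498
  sinθ=0.154346, cosθ=0.988017
  F = (M+m)·ẍ + m·l·cosθ·θ̈ − m·l·sinθ·θ̇² = -12.117147 + 1.036685 − 0.006328 = -11.086790
step 3→4:
  ẍ = (ẋ'−ẋ)/dt = (-0.789316746−-0.830406038)/0.026007 = 1.579932
  θ̈ = (θ̇'−θ̇)/dt = (1.195545387−1.189703332)/0.026007 = 0.224634
  sinθ=0.174415, cosθ=0.984672
  F = (M+m)·ẍ + m·l·cosθ·θ̈ − m·l·sinθ·θ̇² = 2.030644 + 0.014817 − 0.016537 = 2.028924
step 4→5:
  ẍ = (ẋ'−ẋ)/dt = (-0.579610609−-0.789316746)/0.026007 = 8.063450
  θ̈ = (θ̇'−θ̇)/dt = (0.974218361−1.195545387)/0.026007 = -8.510287
  sinθ=0.204793, cosθ=0.978805
  F = (M+m)·ẍ + m·l·cosθ·θ̈ − m·l·sinθ·θ̇² = 10.363734 + -0.558000 − 0.019608 = 9.786126
step 5→6:
  ẍ = (ẋ'−ẋ)/dt = (-0.701225852−-0.579610609)/0.026007 = -4.676250
  θ̈ = (θ̇'−θ̇)/dt = (1.231966740−0.974218361)/0.026007 = 9.910731
  sinθ=0.235123, cosθ=0.971966
  F = (M+m)·ẍ + m·l·cosθ·θ̈ − m·l·sinθ·θ̇² = -6.010258 + 0.645283 − 0.014949 = -5.379924
step 6→7:
  ẍ = (ẋ'−ẋ)/dt = (-0.887017658−-0.701225852)/0.026007 = -7.143915
  θ̈ = (θ̇'−θ̇)/dt = (1.587316069−1.231966740)/0.026007 = 13.663603
  sinθ=0.259671, cosθ=0.965697
  F = (M+m)·ẍ + m·l·cosθ·θ̈ − m·l·sinθ·θ̇² = -9.181881 + 0.883893 − 0.026401 = -8.324389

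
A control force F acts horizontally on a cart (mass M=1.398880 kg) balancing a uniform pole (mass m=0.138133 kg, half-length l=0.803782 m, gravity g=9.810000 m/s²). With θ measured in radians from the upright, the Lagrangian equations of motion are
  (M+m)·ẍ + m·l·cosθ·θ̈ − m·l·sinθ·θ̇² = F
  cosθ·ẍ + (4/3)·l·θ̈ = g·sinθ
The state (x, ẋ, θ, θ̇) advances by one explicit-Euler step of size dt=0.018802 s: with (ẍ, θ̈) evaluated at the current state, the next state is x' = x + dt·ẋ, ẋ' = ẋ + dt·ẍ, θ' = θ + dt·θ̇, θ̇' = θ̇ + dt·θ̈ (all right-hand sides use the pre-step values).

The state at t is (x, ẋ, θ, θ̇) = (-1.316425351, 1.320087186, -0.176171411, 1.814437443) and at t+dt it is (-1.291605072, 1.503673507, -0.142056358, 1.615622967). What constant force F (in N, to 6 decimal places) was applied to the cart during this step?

F = 13.915892 N

ẍ = (ẋ'−ẋ)/dt = (1.503673507−1.320087186)/0.018802 = 9.764191
θ̈ = (θ̇'−θ̇)/dt = (1.615622967−1.814437443)/0.018802 = -10.574113
sinθ=-0.175262, cosθ=0.984522
F = (M+m)·ẍ + m·l·cosθ·θ̈ − m·l·sinθ·θ̇² = 15.007689 + -1.155860 − -0.064063 = 13.915892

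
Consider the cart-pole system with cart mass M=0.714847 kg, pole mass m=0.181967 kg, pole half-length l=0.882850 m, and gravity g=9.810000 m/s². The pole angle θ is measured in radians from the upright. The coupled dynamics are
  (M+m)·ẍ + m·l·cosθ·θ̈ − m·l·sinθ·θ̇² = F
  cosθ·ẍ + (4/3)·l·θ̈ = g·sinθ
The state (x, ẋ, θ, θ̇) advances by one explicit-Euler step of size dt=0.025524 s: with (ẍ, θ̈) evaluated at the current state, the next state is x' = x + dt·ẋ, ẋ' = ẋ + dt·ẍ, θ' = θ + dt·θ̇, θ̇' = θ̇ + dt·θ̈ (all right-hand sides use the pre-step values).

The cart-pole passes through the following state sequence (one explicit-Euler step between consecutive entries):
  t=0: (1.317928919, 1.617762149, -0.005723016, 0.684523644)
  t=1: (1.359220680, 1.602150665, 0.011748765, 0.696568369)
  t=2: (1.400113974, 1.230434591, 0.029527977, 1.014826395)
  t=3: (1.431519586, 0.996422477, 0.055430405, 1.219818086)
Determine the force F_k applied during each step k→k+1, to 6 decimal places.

step 0→1:
  ẍ = (ẋ'−ẋ)/dt = (1.602150665−1.617762149)/0.025524 = -0.611639
  θ̈ = (θ̇'−θ̇)/dt = (0.696568369−0.684523644)/0.025524 = 0.471898
  sinθ=-0.005723, cosθ=0.999984
  F = (M+m)·ẍ + m·l·cosθ·θ̈ − m·l·sinθ·θ̇² = -0.548527 + 0.075809 − -0.000431 = -0.472287
step 1→2:
  ẍ = (ẋ'−ẋ)/dt = (1.230434591−1.602150665)/0.025524 = -14.563394
  θ̈ = (θ̇'−θ̇)/dt = (1.014826395−0.696568369)/0.025524 = 12.468971
  sinθ=0.011748, cosθ=0.999931
  F = (M+m)·ẍ + m·l·cosθ·θ̈ − m·l·sinθ·θ̇² = -13.060656 + 2.002997 − 0.000916 = -11.058575
step 2→3:
  ẍ = (ẋ'−ẋ)/dt = (0.996422477−1.230434591)/0.025524 = -9.168317
  θ̈ = (θ̇'−θ̇)/dt = (1.219818086−1.014826395)/0.025524 = 8.031331
  sinθ=0.029524, cosθ=0.999564
  F = (M+m)·ẍ + m·l·cosθ·θ̈ − m·l·sinθ·θ̇² = -8.222275 + 1.289667 − 0.004885 = -6.937492

F_0 = -0.472287 N
F_1 = -11.058575 N
F_2 = -6.937492 N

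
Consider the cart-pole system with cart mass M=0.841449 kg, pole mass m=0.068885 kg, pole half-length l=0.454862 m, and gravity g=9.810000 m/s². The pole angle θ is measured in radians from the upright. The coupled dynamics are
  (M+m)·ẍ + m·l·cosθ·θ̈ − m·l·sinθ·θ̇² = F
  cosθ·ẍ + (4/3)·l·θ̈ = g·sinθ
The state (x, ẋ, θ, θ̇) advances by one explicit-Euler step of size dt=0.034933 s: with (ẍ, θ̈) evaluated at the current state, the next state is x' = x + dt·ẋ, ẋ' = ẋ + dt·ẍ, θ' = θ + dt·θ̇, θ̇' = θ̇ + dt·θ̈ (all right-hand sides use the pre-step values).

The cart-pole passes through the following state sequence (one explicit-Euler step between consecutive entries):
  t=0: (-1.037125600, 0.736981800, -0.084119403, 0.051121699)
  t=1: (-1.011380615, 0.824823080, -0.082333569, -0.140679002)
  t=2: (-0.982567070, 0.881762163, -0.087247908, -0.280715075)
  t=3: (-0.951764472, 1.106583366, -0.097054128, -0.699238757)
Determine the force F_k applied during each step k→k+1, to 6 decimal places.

F_0 = 2.117673 N
F_1 = 1.358671 N
F_2 = 5.484960 N

step 0→1:
  ẍ = (ẋ'−ẋ)/dt = (0.824823080−0.736981800)/0.034933 = 2.514564
  θ̈ = (θ̇'−θ̇)/dt = (-0.140679002−0.051121699)/0.034933 = -5.490530
  sinθ=-0.084020, cosθ=0.996464
  F = (M+m)·ẍ + m·l·cosθ·θ̈ − m·l·sinθ·θ̇² = 2.289094 + -0.171427 − -0.000007 = 2.117673
step 1→2:
  ẍ = (ẋ'−ẋ)/dt = (0.881762163−0.824823080)/0.034933 = 1.629951
  θ̈ = (θ̇'−θ̇)/dt = (-0.280715075−-0.140679002)/0.034933 = -4.008704
  sinθ=-0.082241, cosθ=0.996613
  F = (M+m)·ẍ + m·l·cosθ·θ̈ − m·l·sinθ·θ̇² = 1.483800 + -0.125180 − -0.000051 = 1.358671
step 2→3:
  ẍ = (ẋ'−ẋ)/dt = (1.106583366−0.881762163)/0.034933 = 6.435783
  θ̈ = (θ̇'−θ̇)/dt = (-0.699238757−-0.280715075)/0.034933 = -11.980754
  sinθ=-0.087137, cosθ=0.996196
  F = (M+m)·ẍ + m·l·cosθ·θ̈ − m·l·sinθ·θ̇² = 5.858712 + -0.373967 − -0.000215 = 5.484960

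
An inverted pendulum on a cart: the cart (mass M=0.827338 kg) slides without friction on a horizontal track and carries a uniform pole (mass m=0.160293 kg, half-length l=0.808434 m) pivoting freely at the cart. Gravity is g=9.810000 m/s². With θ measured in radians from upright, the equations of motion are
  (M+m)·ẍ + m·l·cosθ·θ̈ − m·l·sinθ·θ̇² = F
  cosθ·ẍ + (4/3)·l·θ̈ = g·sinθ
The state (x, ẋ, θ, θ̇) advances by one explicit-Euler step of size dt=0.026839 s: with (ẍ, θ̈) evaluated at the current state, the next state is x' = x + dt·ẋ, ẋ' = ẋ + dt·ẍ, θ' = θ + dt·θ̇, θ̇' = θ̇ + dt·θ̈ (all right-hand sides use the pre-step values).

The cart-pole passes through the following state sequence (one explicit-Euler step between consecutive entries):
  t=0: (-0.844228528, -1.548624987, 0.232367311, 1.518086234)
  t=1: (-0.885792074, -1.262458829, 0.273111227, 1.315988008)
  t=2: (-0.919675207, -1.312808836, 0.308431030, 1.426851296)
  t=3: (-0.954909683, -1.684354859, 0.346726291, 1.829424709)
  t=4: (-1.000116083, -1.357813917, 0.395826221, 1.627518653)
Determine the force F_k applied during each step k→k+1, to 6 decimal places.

step 0→1:
  ẍ = (ẋ'−ẋ)/dt = (-1.262458829−-1.548624987)/0.026839 = 10.662326
  θ̈ = (θ̇'−θ̇)/dt = (1.315988008−1.518086234)/0.026839 = -7.530021
  sinθ=0.230282, cosθ=0.973124
  F = (M+m)·ẍ + m·l·cosθ·θ̈ − m·l·sinθ·θ̇² = 10.530443 + -0.949562 − 0.068772 = 9.512109
step 1→2:
  ẍ = (ẋ'−ẋ)/dt = (-1.312808836−-1.262458829)/0.026839 = -1.876002
  θ̈ = (θ̇'−θ̇)/dt = (1.426851296−1.315988008)/0.026839 = 4.130679
  sinθ=0.269729, cosθ=0.962936
  F = (M+m)·ẍ + m·l·cosθ·θ̈ − m·l·sinθ·θ̇² = -1.852797 + 0.515440 − 0.060533 = -1.397890
step 2→3:
  ẍ = (ẋ'−ẋ)/dt = (-1.684354859−-1.312808836)/0.026839 = -13.843512
  θ̈ = (θ̇'−θ̇)/dt = (1.829424709−1.426851296)/0.026839 = 14.999568
  sinθ=0.303564, cosθ=0.952811
  F = (M+m)·ẍ + m·l·cosθ·θ̈ − m·l·sinθ·θ̇² = -13.672282 + 1.852016 − 0.080088 = -11.900354
step 3→4:
  ẍ = (ẋ'−ẋ)/dt = (-1.357813917−-1.684354859)/0.026839 = 12.166658
  θ̈ = (θ̇'−θ̇)/dt = (1.627518653−1.829424709)/0.026839 = -7.522861
  sinθ=0.339821, cosθ=0.940490
  F = (M+m)·ẍ + m·l·cosθ·θ̈ − m·l·sinθ·θ̇² = 12.016169 + -0.916846 − 0.147380 = 10.951943

F_0 = 9.512109 N
F_1 = -1.397890 N
F_2 = -11.900354 N
F_3 = 10.951943 N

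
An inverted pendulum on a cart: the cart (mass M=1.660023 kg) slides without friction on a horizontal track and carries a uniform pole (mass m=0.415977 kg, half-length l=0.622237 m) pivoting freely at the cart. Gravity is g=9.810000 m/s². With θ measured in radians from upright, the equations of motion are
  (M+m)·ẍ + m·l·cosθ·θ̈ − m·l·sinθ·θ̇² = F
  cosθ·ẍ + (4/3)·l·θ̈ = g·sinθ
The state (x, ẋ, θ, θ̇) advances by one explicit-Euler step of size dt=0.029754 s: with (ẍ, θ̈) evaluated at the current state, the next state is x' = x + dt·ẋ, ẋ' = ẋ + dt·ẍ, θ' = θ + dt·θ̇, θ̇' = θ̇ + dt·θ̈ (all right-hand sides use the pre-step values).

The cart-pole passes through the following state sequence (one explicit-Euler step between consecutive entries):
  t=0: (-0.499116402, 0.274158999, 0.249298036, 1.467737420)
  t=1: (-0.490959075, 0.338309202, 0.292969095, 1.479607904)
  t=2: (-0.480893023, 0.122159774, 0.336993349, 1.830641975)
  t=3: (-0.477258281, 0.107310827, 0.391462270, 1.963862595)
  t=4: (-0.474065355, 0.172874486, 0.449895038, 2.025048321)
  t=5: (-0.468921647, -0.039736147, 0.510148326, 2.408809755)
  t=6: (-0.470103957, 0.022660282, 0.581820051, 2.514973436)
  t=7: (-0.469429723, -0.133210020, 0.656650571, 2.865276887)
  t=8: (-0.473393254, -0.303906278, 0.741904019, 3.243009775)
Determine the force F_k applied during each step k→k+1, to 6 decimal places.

F_0 = 4.438395 N
F_1 = -12.321252 N
F_2 = -0.229129 N
F_3 = 4.685639 N
F_4 = -12.289663 N
F_5 = 4.426110 N
F_6 = -9.229137 N
F_7 = -10.604453 N

step 0→1:
  ẍ = (ẋ'−ẋ)/dt = (0.338309202−0.274158999)/0.029754 = 2.156019
  θ̈ = (θ̇'−θ̇)/dt = (1.479607904−1.467737420)/0.029754 = 0.398954
  sinθ=0.246724, cosθ=0.969086
  F = (M+m)·ẍ + m·l·cosθ·θ̈ − m·l·sinθ·θ̇² = 4.475896 + 0.100072 − 0.137573 = 4.438395
step 1→2:
  ẍ = (ẋ'−ẋ)/dt = (0.122159774−0.338309202)/0.029754 = -7.264550
  θ̈ = (θ̇'−θ̇)/dt = (1.830641975−1.479607904)/0.029754 = 11.797878
  sinθ=0.288796, cosθ=0.957391
  F = (M+m)·ẍ + m·l·cosθ·θ̈ − m·l·sinθ·θ̇² = -15.081206 + 2.923602 − 0.163648 = -12.321252
step 2→3:
  ẍ = (ẋ'−ẋ)/dt = (0.107310827−0.122159774)/0.029754 = -0.499057
  θ̈ = (θ̇'−θ̇)/dt = (1.963862595−1.830641975)/0.029754 = 4.477402
  sinθ=0.330651, cosθ=0.943753
  F = (M+m)·ẍ + m·l·cosθ·θ̈ − m·l·sinθ·θ̇² = -1.036043 + 1.093729 − 0.286815 = -0.229129
step 3→4:
  ẍ = (ẋ'−ẋ)/dt = (0.172874486−0.107310827)/0.029754 = 2.203524
  θ̈ = (θ̇'−θ̇)/dt = (2.025048321−1.963862595)/0.029754 = 2.056387
  sinθ=0.381540, cosθ=0.924352
  F = (M+m)·ẍ + m·l·cosθ·θ̈ − m·l·sinθ·θ̇² = 4.574516 + 0.492003 − 0.380880 = 4.685639
step 4→5:
  ẍ = (ẋ'−ẋ)/dt = (-0.039736147−0.172874486)/0.029754 = -7.145615
  θ̈ = (θ̇'−θ̇)/dt = (2.408809755−2.025048321)/0.029754 = 12.897810
  sinθ=0.434871, cosθ=0.900493
  F = (M+m)·ẍ + m·l·cosθ·θ̈ − m·l·sinθ·θ̇² = -14.834297 + 3.006224 − 0.461590 = -12.289663
step 5→6:
  ẍ = (ẋ'−ẋ)/dt = (0.022660282−-0.039736147)/0.029754 = 2.097077
  θ̈ = (θ̇'−θ̇)/dt = (2.514973436−2.408809755)/0.029754 = 3.568047
  sinθ=0.488307, cosθ=0.872672
  F = (M+m)·ẍ + m·l·cosθ·θ̈ − m·l·sinθ·θ̇² = 4.353532 + 0.805948 − 0.733369 = 4.426110
step 6→7:
  ẍ = (ẋ'−ẋ)/dt = (-0.133210020−0.022660282)/0.029754 = -5.238634
  θ̈ = (θ̇'−θ̇)/dt = (2.865276887−2.514973436)/0.029754 = 11.773323
  sinθ=0.549545, cosθ=0.835464
  F = (M+m)·ẍ + m·l·cosθ·θ̈ − m·l·sinθ·θ̇² = -10.875403 + 2.545962 − 0.899696 = -9.229137
step 7→8:
  ẍ = (ẋ'−ẋ)/dt = (-0.303906278−-0.133210020)/0.029754 = -5.736918
  θ̈ = (θ̇'−θ̇)/dt = (3.243009775−2.865276887)/0.029754 = 12.695197
  sinθ=0.610467, cosθ=0.792041
  F = (M+m)·ẍ + m·l·cosθ·θ̈ − m·l·sinθ·θ̇² = -11.909842 + 2.602630 − 1.297241 = -10.604453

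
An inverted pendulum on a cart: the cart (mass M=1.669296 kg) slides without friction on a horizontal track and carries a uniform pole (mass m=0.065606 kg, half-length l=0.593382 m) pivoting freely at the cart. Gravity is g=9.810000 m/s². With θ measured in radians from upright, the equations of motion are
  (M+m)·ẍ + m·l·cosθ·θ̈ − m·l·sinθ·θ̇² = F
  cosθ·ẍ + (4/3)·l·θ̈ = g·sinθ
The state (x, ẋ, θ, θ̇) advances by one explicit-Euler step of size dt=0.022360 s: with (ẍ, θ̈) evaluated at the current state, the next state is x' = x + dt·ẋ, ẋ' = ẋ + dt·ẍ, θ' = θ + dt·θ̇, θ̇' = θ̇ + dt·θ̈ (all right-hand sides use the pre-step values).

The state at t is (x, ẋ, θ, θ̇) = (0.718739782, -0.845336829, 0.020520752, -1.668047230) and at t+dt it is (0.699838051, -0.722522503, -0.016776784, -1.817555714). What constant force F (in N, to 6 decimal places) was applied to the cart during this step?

F = 9.266640 N

ẍ = (ẋ'−ẋ)/dt = (-0.722522503−-0.845336829)/0.022360 = 5.492591
θ̈ = (θ̇'−θ̇)/dt = (-1.817555714−-1.668047230)/0.022360 = -6.686426
sinθ=0.020519, cosθ=0.999789
F = (M+m)·ẍ + m·l·cosθ·θ̈ − m·l·sinθ·θ̇² = 9.529106 + -0.260244 − 0.002223 = 9.266640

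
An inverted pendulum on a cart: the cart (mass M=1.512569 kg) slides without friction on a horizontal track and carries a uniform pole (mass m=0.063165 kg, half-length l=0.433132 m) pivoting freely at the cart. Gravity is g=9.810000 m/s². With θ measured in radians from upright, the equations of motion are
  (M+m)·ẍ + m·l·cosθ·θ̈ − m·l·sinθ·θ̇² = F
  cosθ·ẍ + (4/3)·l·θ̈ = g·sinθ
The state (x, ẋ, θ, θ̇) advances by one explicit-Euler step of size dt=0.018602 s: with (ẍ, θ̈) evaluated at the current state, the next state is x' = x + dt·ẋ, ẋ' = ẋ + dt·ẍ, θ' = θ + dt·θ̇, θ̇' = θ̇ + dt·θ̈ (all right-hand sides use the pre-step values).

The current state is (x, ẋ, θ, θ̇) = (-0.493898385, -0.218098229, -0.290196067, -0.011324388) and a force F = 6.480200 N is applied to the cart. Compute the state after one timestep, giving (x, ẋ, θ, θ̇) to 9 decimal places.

(-0.497955448, -0.137879074, -0.290406723, -0.234838470)

sinθ=-0.286140100, cosθ=0.958187791
temp = (F + m·l·θ̇²·sinθ)/(M+m) = (6.480200 + -0.000001004)/1.575734 = 4.112495508
θ̈ = (g·sinθ − cosθ·temp)/(l·(4/3 − m·cos²θ/(M+m))) = -12.015594139
ẍ = temp − m·l·θ̈·cosθ/(M+m) = 4.312394106
Euler: x'=-0.493898385+0.018602·-0.218098229=-0.497955448, ẋ'=-0.218098229+0.018602·4.312394106=-0.137879074
       θ'=-0.290196067+0.018602·-0.011324388=-0.290406723, θ̇'=-0.011324388+0.018602·-12.015594139=-0.234838470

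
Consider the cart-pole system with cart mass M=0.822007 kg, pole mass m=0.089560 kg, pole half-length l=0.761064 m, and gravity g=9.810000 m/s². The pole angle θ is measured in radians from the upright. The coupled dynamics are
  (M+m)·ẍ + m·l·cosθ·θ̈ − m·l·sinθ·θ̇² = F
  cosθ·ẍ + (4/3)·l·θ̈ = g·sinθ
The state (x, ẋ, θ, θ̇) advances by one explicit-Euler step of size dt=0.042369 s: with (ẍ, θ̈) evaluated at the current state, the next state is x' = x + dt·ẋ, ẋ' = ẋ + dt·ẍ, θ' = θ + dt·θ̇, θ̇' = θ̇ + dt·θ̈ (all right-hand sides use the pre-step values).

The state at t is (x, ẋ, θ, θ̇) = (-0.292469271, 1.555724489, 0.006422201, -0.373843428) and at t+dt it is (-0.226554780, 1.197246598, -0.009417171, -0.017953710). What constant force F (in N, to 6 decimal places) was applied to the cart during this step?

F = -7.140172 N

ẍ = (ẋ'−ẋ)/dt = (1.197246598−1.555724489)/0.042369 = -8.460853
θ̈ = (θ̇'−θ̇)/dt = (-0.017953710−-0.373843428)/0.042369 = 8.399767
sinθ=0.006422, cosθ=0.999979
F = (M+m)·ẍ + m·l·cosθ·θ̈ − m·l·sinθ·θ̇² = -7.712635 + 0.572524 − 0.000061 = -7.140172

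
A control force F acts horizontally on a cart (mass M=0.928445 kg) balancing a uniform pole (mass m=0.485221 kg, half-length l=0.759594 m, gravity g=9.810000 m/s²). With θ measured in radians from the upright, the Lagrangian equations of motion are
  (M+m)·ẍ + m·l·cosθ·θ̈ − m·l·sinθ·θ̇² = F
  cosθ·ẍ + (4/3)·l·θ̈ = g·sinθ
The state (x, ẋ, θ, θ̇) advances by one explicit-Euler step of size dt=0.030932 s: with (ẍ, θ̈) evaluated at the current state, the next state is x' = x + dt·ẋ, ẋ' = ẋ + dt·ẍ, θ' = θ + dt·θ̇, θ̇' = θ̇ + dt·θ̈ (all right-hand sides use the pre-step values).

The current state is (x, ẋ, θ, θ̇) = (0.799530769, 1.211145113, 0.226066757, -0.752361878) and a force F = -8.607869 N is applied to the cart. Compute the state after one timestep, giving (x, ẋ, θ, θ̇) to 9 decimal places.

(0.836993910, 0.940616017, 0.202794699, -0.424889721)

sinθ=0.224146103, cosθ=0.974555552
temp = (F + m·l·θ̇²·sinθ)/(M+m) = (-8.607869 + 0.046763378)/1.413666 = -6.055960618
θ̈ = (g·sinθ − cosθ·temp)/(l·(4/3 − m·cos²θ/(M+m))) = 10.586840705
ẍ = temp − m·l·θ̈·cosθ/(M+m) = -8.745929647
Euler: x'=0.799530769+0.030932·1.211145113=0.836993910, ẋ'=1.211145113+0.030932·-8.745929647=0.940616017
       θ'=0.226066757+0.030932·-0.752361878=0.202794699, θ̇'=-0.752361878+0.030932·10.586840705=-0.424889721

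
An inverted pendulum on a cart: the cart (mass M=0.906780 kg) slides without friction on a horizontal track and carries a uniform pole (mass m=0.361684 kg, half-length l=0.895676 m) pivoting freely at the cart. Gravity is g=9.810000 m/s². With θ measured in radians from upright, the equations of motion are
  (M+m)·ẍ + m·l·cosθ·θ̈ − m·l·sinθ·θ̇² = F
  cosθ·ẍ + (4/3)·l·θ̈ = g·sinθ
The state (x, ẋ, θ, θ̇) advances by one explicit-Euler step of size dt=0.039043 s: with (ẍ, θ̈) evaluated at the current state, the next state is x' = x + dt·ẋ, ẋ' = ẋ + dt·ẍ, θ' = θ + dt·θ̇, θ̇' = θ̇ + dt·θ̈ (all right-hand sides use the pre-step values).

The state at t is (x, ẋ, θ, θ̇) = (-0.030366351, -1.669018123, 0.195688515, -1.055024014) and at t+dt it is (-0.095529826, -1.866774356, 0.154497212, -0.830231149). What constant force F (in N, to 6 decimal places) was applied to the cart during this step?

ẍ = (ẋ'−ẋ)/dt = (-1.866774356−-1.669018123)/0.039043 = -5.065088
θ̈ = (θ̇'−θ̇)/dt = (-0.830231149−-1.055024014)/0.039043 = 5.757572
sinθ=0.194442, cosθ=0.980914
F = (M+m)·ẍ + m·l·cosθ·θ̈ − m·l·sinθ·θ̇² = -6.424882 + 1.829576 − 0.070112 = -4.665418

F = -4.665418 N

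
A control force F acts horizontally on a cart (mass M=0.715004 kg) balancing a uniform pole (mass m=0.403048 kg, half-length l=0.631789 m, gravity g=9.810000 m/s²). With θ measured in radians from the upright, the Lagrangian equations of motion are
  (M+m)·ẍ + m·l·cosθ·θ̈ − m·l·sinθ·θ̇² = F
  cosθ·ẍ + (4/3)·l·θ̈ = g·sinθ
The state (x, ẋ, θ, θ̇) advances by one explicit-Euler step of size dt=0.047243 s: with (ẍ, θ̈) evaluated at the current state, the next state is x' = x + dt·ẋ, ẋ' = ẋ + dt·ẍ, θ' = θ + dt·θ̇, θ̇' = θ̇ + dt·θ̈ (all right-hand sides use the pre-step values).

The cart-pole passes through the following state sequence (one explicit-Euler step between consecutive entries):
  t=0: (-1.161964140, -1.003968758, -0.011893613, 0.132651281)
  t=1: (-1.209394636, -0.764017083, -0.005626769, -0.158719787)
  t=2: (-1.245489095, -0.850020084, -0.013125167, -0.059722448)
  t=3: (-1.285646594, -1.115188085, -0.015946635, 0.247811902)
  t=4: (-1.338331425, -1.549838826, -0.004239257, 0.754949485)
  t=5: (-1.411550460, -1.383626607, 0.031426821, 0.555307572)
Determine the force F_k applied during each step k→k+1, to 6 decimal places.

step 0→1:
  ẍ = (ẋ'−ẋ)/dt = (-0.764017083−-1.003968758)/0.047243 = 5.079095
  θ̈ = (θ̇'−θ̇)/dt = (-0.158719787−0.132651281)/0.047243 = -6.167497
  sinθ=-0.011893, cosθ=0.999929
  F = (M+m)·ẍ + m·l·cosθ·θ̈ − m·l·sinθ·θ̇² = 5.678692 + -1.570388 − -0.000053 = 4.108357
step 1→2:
  ẍ = (ẋ'−ẋ)/dt = (-0.850020084−-0.764017083)/0.047243 = -1.820439
  θ̈ = (θ̇'−θ̇)/dt = (-0.059722448−-0.158719787)/0.047243 = 2.095492
  sinθ=-0.005627, cosθ=0.999984
  F = (M+m)·ẍ + m·l·cosθ·θ̈ − m·l·sinθ·θ̇² = -2.035345 + 0.533590 − -0.000036 = -1.501719
step 2→3:
  ẍ = (ẋ'−ẋ)/dt = (-1.115188085−-0.850020084)/0.047243 = -5.612853
  θ̈ = (θ̇'−θ̇)/dt = (0.247811902−-0.059722448)/0.047243 = 6.509628
  sinθ=-0.013125, cosθ=0.999914
  F = (M+m)·ẍ + m·l·cosθ·θ̈ − m·l·sinθ·θ̇² = -6.275461 + 1.657477 − -0.000012 = -4.617972
step 3→4:
  ẍ = (ẋ'−ẋ)/dt = (-1.549838826−-1.115188085)/0.047243 = -9.200320
  θ̈ = (θ̇'−θ̇)/dt = (0.754949485−0.247811902)/0.047243 = 10.734661
  sinθ=-0.015946, cosθ=0.999873
  F = (M+m)·ẍ + m·l·cosθ·θ̈ − m·l·sinθ·θ̇² = -10.286437 + 2.733140 − -0.000249 = -7.553047
step 4→5:
  ẍ = (ẋ'−ẋ)/dt = (-1.383626607−-1.549838826)/0.047243 = 3.518240
  θ̈ = (θ̇'−θ̇)/dt = (0.555307572−0.754949485)/0.047243 = -4.225852
  sinθ=-0.004239, cosθ=0.999991
  F = (M+m)·ẍ + m·l·cosθ·θ̈ − m·l·sinθ·θ̇² = 3.933575 + -1.076067 − -0.000615 = 2.858124

F_0 = 4.108357 N
F_1 = -1.501719 N
F_2 = -4.617972 N
F_3 = -7.553047 N
F_4 = 2.858124 N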